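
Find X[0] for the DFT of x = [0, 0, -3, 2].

X[0] = Σ(n=0 to 3) x[n] · ω_4^0 = Σ x[n]
= (0) + (0) + (-3) + (2)

X[0] = -1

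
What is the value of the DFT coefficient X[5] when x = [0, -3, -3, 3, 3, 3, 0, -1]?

X[5] = Σ(n=0 to 7) x[n] · ω_8^(5n) where ω_8 = e^(-2πi/8)
= (0)·ω_8^0 + (-3)·ω_8^5 + (-3)·ω_8^10 + (3)·ω_8^15 + (3)·ω_8^20 + (3)·ω_8^25 + (0)·ω_8^30 + (-1)·ω_8^35

X[5] = 4.0711+1.5858i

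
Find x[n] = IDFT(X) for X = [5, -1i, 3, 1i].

x[n] = (1/4) Σ(k=0 to 3) X[k] · e^(2πikn/4)

Computing each x[n]:
x[0] = 2
x[1] = 1
x[2] = 2
x[3] = 0

x = [2, 1, 2, 0]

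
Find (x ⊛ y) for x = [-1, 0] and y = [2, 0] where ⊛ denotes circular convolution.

(x ⊛ y)[n] = Σ(m=0 to 1) x[m] · y[(n-m) mod 2]

Computing each output sample:
(x ⊛ y)[0] = -2
(x ⊛ y)[1] = 0

x ⊛ y = [-2, 0]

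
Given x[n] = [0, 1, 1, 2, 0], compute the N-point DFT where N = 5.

X[k] = Σ(n=0 to 4) x[n] · ω_5^(nk)
where ω_5 = e^(-2πi/5)

Computing each X[k]:
X[0] = 4
X[1] = -2.1180-0.3633i
X[2] = 0.1180-1.5388i
X[3] = 0.1180+1.5388i
X[4] = -2.1180+0.3633i

X = [4, -2.1180-0.3633i, 0.1180-1.5388i, 0.1180+1.5388i, -2.1180+0.3633i]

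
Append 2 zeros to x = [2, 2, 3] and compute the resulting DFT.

Original 3-point DFT: [7, -0.5000+0.8660i, -0.5000-0.8660i]
Zero-padded 5-point DFT provides frequency interpolation.

DFT_5([x, 0, ...]) = [7, 0.1910-3.6655i, 1.3090+1.6776i, 1.3090-1.6776i, 0.1910+3.6655i]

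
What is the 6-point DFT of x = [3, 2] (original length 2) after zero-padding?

Original 2-point DFT: [5, 1]
Zero-padded 6-point DFT provides frequency interpolation.

DFT_6([x, 0, ...]) = [5, 4.0000-1.7321i, 2.0000-1.7321i, 1, 2.0000+1.7321i, 4.0000+1.7321i]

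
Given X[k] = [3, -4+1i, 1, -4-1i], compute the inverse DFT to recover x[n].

x[n] = (1/4) Σ(k=0 to 3) X[k] · e^(2πikn/4)

Computing each x[n]:
x[0] = -1
x[1] = 0
x[2] = 3
x[3] = 1

x = [-1, 0, 3, 1]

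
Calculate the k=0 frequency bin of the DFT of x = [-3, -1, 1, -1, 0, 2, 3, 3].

X[0] = Σ(n=0 to 7) x[n] · ω_8^0 = Σ x[n]
= (-3) + (-1) + (1) + (-1) + (0) + (2) + (3) + (3)

X[0] = 4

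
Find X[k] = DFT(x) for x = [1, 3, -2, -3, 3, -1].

X[k] = Σ(n=0 to 5) x[n] · ω_6^(nk)
where ω_6 = e^(-2πi/6)

Computing each X[k]:
X[0] = 1
X[1] = 4.5000+0.8660i
X[2] = -3.5000-7.7942i
X[3] = 3
X[4] = -3.5000+7.7942i
X[5] = 4.5000-0.8660i

X = [1, 4.5000+0.8660i, -3.5000-7.7942i, 3, -3.5000+7.7942i, 4.5000-0.8660i]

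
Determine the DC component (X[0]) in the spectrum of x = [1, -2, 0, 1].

X[0] = Σ(n=0 to 3) x[n] · ω_4^0 = Σ x[n]
= (1) + (-2) + (0) + (1)

X[0] = 0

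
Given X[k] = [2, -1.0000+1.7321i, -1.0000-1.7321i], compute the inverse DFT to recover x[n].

x[n] = (1/3) Σ(k=0 to 2) X[k] · e^(2πikn/3)

Computing each x[n]:
x[0] = 0
x[1] = 0
x[2] = 2

x = [0, 0, 2]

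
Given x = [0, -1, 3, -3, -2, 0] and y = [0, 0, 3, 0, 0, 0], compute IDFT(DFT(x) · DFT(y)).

(x ⊛ y)[n] = Σ(m=0 to 5) x[m] · y[(n-m) mod 6]

Computing each output sample:
(x ⊛ y)[0] = -6
(x ⊛ y)[1] = 0
(x ⊛ y)[2] = 0
(x ⊛ y)[3] = -3
(x ⊛ y)[4] = 9
(x ⊛ y)[5] = -9

x ⊛ y = [-6, 0, 0, -3, 9, -9]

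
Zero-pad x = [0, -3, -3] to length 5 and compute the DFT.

Original 3-point DFT: [-6, 3, 3]
Zero-padded 5-point DFT provides frequency interpolation.

DFT_5([x, 0, ...]) = [-6, 1.5000+4.6165i, 1.5000-1.0898i, 1.5000+1.0898i, 1.5000-4.6165i]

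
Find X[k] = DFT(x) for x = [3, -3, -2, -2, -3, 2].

X[k] = Σ(n=0 to 5) x[n] · ω_6^(nk)
where ω_6 = e^(-2πi/6)

Computing each X[k]:
X[0] = -5
X[1] = 7.0000+3.4641i
X[2] = 4.0000+5.1962i
X[3] = 1
X[4] = 4.0000-5.1962i
X[5] = 7.0000-3.4641i

X = [-5, 7.0000+3.4641i, 4.0000+5.1962i, 1, 4.0000-5.1962i, 7.0000-3.4641i]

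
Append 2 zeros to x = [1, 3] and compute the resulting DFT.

Original 2-point DFT: [4, -2]
Zero-padded 4-point DFT provides frequency interpolation.

DFT_4([x, 0, ...]) = [4, 1-3i, -2, 1+3i]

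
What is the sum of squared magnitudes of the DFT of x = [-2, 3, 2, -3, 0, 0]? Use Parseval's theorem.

Parseval: Σ|x[n]|² = (1/N)Σ|X[k]|², so Σ|X[k]|² = N·Σ|x[n]|² = 6·26.0000

Σ|X[k]|² = N·Σ|x[n]|² = 6·26.0000 = 156.0000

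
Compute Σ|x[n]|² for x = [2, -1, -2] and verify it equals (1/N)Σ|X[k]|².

Time domain:
Σ|x[n]|² = |2|² + |-1|² + |-2|² = 9.0000

Frequency domain:
(1/3)Σ|X[k]|² = (1/3)(|-1|² + |3.5000-0.8660i|² + |3.5000+0.8660i|²) = (1/3)·27.0000 = 9.0000

Both sides agree, confirming Parseval's theorem.

Σ|x[n]|² = (1/N)Σ|X[k]|² = 9.0000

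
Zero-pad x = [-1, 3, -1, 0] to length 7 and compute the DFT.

Original 4-point DFT: [1, -3i, -5, 3i]
Zero-padded 7-point DFT provides frequency interpolation.

DFT_7([x, 0, ...]) = [1, 1.0930-1.3706i, -0.7666-3.3587i, -4.3264-2.0835i, -4.3264+2.0835i, -0.7666+3.3587i, 1.0930+1.3706i]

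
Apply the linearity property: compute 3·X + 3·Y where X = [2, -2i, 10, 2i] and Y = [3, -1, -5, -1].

By linearity: DFT(3x + 3y) = 3·DFT(x) + 3·DFT(y)
= 3·[2, -2i, 10, 2i] + 3·[3, -1, -5, -1]

Computing element-wise:
Z[0] = 3·(2) + 3·(3) = 15
Z[1] = 3·(-2i) + 3·(-1) = -3-6i
Z[2] = 3·(10) + 3·(-5) = 15
Z[3] = 3·(2i) + 3·(-1) = -3+6i

DFT(3x + 3y) = 3·X + 3·Y = [15, -3-6i, 15, -3+6i]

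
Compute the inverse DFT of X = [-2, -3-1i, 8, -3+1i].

x[n] = (1/4) Σ(k=0 to 3) X[k] · e^(2πikn/4)

Computing each x[n]:
x[0] = 0
x[1] = -2
x[2] = 3
x[3] = -3

x = [0, -2, 3, -3]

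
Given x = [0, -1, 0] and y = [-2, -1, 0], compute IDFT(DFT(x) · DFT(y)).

(x ⊛ y)[n] = Σ(m=0 to 2) x[m] · y[(n-m) mod 3]

Computing each output sample:
(x ⊛ y)[0] = 0
(x ⊛ y)[1] = 2
(x ⊛ y)[2] = 1

x ⊛ y = [0, 2, 1]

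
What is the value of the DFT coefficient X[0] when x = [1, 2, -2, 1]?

X[0] = Σ(n=0 to 3) x[n] · ω_4^0 = Σ x[n]
= (1) + (2) + (-2) + (1)

X[0] = 2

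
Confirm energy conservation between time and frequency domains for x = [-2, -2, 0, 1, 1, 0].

Time domain:
Σ|x[n]|² = |-2|² + |-2|² + |0|² + |1|² + |1|² + |0|² = 10.0000

Frequency domain:
(1/6)Σ|X[k]|² = (1/6)(|-2|² + |-4.5000+2.5981i|² + |-0.5000+0.8660i|² + |0|² + |-0.5000-0.8660i|² + |-4.5000-2.5981i|²) = (1/6)·60.0000 = 10.0000

Both sides agree, confirming Parseval's theorem.

Σ|x[n]|² = (1/N)Σ|X[k]|² = 10.0000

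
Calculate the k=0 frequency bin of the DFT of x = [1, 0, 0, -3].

X[0] = Σ(n=0 to 3) x[n] · ω_4^0 = Σ x[n]
= (1) + (0) + (0) + (-3)

X[0] = -2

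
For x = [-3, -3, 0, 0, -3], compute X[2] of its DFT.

X[2] = Σ(n=0 to 4) x[n] · ω_5^(2n) where ω_5 = e^(-2πi/5)
= (-3)·ω_5^0 + (-3)·ω_5^2 + (0)·ω_5^4 + (0)·ω_5^6 + (-3)·ω_5^8

X[2] = 1.8541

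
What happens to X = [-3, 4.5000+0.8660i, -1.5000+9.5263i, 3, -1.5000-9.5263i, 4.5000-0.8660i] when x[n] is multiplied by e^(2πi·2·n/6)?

Modulation property: DFT(ω_6^(-2n)·x[n]) = X[(k-2) mod 6], so circularly shift X by 2 positions.

X[k-2] = [-1.5000-9.5263i, 4.5000-0.8660i, -3, 4.5000+0.8660i, -1.5000+9.5263i, 3]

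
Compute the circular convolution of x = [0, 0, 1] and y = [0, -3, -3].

(x ⊛ y)[n] = Σ(m=0 to 2) x[m] · y[(n-m) mod 3]

Computing each output sample:
(x ⊛ y)[0] = -3
(x ⊛ y)[1] = -3
(x ⊛ y)[2] = 0

x ⊛ y = [-3, -3, 0]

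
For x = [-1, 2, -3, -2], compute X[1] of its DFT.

X[1] = Σ(n=0 to 3) x[n] · ω_4^(1n) where ω_4 = e^(-2πi/4)
= (-1)·ω_4^0 + (2)·ω_4^1 + (-3)·ω_4^2 + (-2)·ω_4^3

X[1] = 2-4i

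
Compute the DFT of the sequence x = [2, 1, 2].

X[k] = Σ(n=0 to 2) x[n] · ω_3^(nk)
where ω_3 = e^(-2πi/3)

Computing each X[k]:
X[0] = 5
X[1] = 0.5000+0.8660i
X[2] = 0.5000-0.8660i

X = [5, 0.5000+0.8660i, 0.5000-0.8660i]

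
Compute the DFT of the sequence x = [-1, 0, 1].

X[k] = Σ(n=0 to 2) x[n] · ω_3^(nk)
where ω_3 = e^(-2πi/3)

Computing each X[k]:
X[0] = 0
X[1] = -1.5000+0.8660i
X[2] = -1.5000-0.8660i

X = [0, -1.5000+0.8660i, -1.5000-0.8660i]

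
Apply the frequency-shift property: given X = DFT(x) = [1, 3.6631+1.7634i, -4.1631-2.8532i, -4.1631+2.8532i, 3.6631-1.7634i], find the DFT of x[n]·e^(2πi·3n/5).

Modulation property: DFT(ω_5^(-3n)·x[n]) = X[(k-3) mod 5], so circularly shift X by 3 positions.

X[k-3] = [-4.1631-2.8532i, -4.1631+2.8532i, 3.6631-1.7634i, 1, 3.6631+1.7634i]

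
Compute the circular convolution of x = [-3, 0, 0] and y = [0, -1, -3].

(x ⊛ y)[n] = Σ(m=0 to 2) x[m] · y[(n-m) mod 3]

Computing each output sample:
(x ⊛ y)[0] = 0
(x ⊛ y)[1] = 3
(x ⊛ y)[2] = 9

x ⊛ y = [0, 3, 9]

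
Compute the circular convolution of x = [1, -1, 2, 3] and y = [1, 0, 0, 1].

(x ⊛ y)[n] = Σ(m=0 to 3) x[m] · y[(n-m) mod 4]

Computing each output sample:
(x ⊛ y)[0] = 0
(x ⊛ y)[1] = 1
(x ⊛ y)[2] = 5
(x ⊛ y)[3] = 4

x ⊛ y = [0, 1, 5, 4]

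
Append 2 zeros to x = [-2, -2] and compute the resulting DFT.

Original 2-point DFT: [-4, 0]
Zero-padded 4-point DFT provides frequency interpolation.

DFT_4([x, 0, ...]) = [-4, -2+2i, 0, -2-2i]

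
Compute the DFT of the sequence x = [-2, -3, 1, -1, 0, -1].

X[k] = Σ(n=0 to 5) x[n] · ω_6^(nk)
where ω_6 = e^(-2πi/6)

Computing each X[k]:
X[0] = -6
X[1] = -3.5000+0.8660i
X[2] = -1.5000+2.5981i
X[3] = 4
X[4] = -1.5000-2.5981i
X[5] = -3.5000-0.8660i

X = [-6, -3.5000+0.8660i, -1.5000+2.5981i, 4, -1.5000-2.5981i, -3.5000-0.8660i]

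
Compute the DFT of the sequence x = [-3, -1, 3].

X[k] = Σ(n=0 to 2) x[n] · ω_3^(nk)
where ω_3 = e^(-2πi/3)

Computing each X[k]:
X[0] = -1
X[1] = -4.0000+3.4641i
X[2] = -4.0000-3.4641i

X = [-1, -4.0000+3.4641i, -4.0000-3.4641i]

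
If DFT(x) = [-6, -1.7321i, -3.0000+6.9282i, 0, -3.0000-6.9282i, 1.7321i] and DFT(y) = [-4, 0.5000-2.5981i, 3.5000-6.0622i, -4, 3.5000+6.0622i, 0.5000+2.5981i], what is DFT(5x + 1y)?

By linearity: DFT(5x + 1y) = 5·DFT(x) + 1·DFT(y)
= 5·[-6, -1.7321i, -3.0000+6.9282i, 0, -3.0000-6.9282i, 1.7321i] + 1·[-4, 0.5000-2.5981i, 3.5000-6.0622i, -4, 3.5000+6.0622i, 0.5000+2.5981i]

Computing element-wise:
Z[0] = 5·(-6) + 1·(-4) = -34
Z[1] = 5·(-1.7321i) + 1·(0.5000-2.5981i) = 0.5000-11.2586i
Z[2] = 5·(-3.0000+6.9282i) + 1·(3.5000-6.0622i) = -11.5000+28.5788i
Z[3] = 5·(0) + 1·(-4) = -4
Z[4] = 5·(-3.0000-6.9282i) + 1·(3.5000+6.0622i) = -11.5000-28.5788i
Z[5] = 5·(1.7321i) + 1·(0.5000+2.5981i) = 0.5000+11.2586i

DFT(5x + 1y) = 5·X + 1·Y = [-34, 0.5000-11.2586i, -11.5000+28.5788i, -4, -11.5000-28.5788i, 0.5000+11.2586i]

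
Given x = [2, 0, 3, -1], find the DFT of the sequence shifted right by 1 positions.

Time shift by 1: X_shifted[k] = ω_4^(1k) · X[k]
Shifted x = [-1, 2, 0, 3]

DFT(x[n-1]) = [4, -1+1i, -6, -1-1i]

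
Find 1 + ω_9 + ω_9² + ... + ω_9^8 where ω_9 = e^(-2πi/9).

Sum of all nth roots of unity equals 0 for n > 1 (geometric series with r ≠ 1).

0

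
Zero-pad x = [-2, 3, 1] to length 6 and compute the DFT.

Original 3-point DFT: [2, -4.0000-1.7321i, -4.0000+1.7321i]
Zero-padded 6-point DFT provides frequency interpolation.

DFT_6([x, 0, ...]) = [2, -1.0000-3.4641i, -4.0000-1.7321i, -4, -4.0000+1.7321i, -1.0000+3.4641i]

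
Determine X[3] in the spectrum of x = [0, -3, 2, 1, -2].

X[3] = Σ(n=0 to 4) x[n] · ω_5^(3n) where ω_5 = e^(-2πi/5)
= (0)·ω_5^0 + (-3)·ω_5^3 + (2)·ω_5^6 + (1)·ω_5^9 + (-2)·ω_5^12

X[3] = 4.9721-1.5388i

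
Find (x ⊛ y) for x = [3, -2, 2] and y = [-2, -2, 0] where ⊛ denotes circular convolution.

(x ⊛ y)[n] = Σ(m=0 to 2) x[m] · y[(n-m) mod 3]

Computing each output sample:
(x ⊛ y)[0] = -10
(x ⊛ y)[1] = -2
(x ⊛ y)[2] = 0

x ⊛ y = [-10, -2, 0]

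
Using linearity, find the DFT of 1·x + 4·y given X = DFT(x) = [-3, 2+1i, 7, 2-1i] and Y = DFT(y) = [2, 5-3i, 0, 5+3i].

By linearity: DFT(1x + 4y) = 1·DFT(x) + 4·DFT(y)
= 1·[-3, 2+1i, 7, 2-1i] + 4·[2, 5-3i, 0, 5+3i]

Computing element-wise:
Z[0] = 1·(-3) + 4·(2) = 5
Z[1] = 1·(2+1i) + 4·(5-3i) = 22-11i
Z[2] = 1·(7) + 4·(0) = 7
Z[3] = 1·(2-1i) + 4·(5+3i) = 22+11i

DFT(1x + 4y) = 1·X + 4·Y = [5, 22-11i, 7, 22+11i]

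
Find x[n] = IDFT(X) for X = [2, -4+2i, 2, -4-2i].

x[n] = (1/4) Σ(k=0 to 3) X[k] · e^(2πikn/4)

Computing each x[n]:
x[0] = -1
x[1] = -1
x[2] = 3
x[3] = 1

x = [-1, -1, 3, 1]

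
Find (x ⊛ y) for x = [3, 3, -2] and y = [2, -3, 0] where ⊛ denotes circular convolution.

(x ⊛ y)[n] = Σ(m=0 to 2) x[m] · y[(n-m) mod 3]

Computing each output sample:
(x ⊛ y)[0] = 12
(x ⊛ y)[1] = -3
(x ⊛ y)[2] = -13

x ⊛ y = [12, -3, -13]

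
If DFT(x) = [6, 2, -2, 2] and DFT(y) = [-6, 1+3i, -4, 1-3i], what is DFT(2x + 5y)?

By linearity: DFT(2x + 5y) = 2·DFT(x) + 5·DFT(y)
= 2·[6, 2, -2, 2] + 5·[-6, 1+3i, -4, 1-3i]

Computing element-wise:
Z[0] = 2·(6) + 5·(-6) = -18
Z[1] = 2·(2) + 5·(1+3i) = 9+15i
Z[2] = 2·(-2) + 5·(-4) = -24
Z[3] = 2·(2) + 5·(1-3i) = 9-15i

DFT(2x + 5y) = 2·X + 5·Y = [-18, 9+15i, -24, 9-15i]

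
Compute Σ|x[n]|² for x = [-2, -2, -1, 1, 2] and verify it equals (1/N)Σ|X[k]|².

Time domain:
Σ|x[n]|² = |-2|² + |-2|² + |-1|² + |1|² + |2|² = 14.0000

Frequency domain:
(1/5)Σ|X[k]|² = (1/5)(|-2|² + |-2.0000+4.9798i|² + |-2.0000+0.4490i|² + |-2.0000-0.4490i|² + |-2.0000-4.9798i|²) = (1/5)·70.0000 = 14.0000

Both sides agree, confirming Parseval's theorem.

Σ|x[n]|² = (1/N)Σ|X[k]|² = 14.0000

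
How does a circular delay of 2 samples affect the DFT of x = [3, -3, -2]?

Time shift by 2: X_shifted[k] = ω_3^(2k) · X[k]
Shifted x = [-3, -2, 3]

DFT(x[n-2]) = [-2, -3.5000+4.3301i, -3.5000-4.3301i]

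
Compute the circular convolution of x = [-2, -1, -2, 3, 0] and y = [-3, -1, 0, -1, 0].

(x ⊛ y)[n] = Σ(m=0 to 4) x[m] · y[(n-m) mod 5]

Computing each output sample:
(x ⊛ y)[0] = 8
(x ⊛ y)[1] = 2
(x ⊛ y)[2] = 7
(x ⊛ y)[3] = -5
(x ⊛ y)[4] = -2

x ⊛ y = [8, 2, 7, -5, -2]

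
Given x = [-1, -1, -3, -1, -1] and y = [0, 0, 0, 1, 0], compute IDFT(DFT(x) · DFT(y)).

(x ⊛ y)[n] = Σ(m=0 to 4) x[m] · y[(n-m) mod 5]

Computing each output sample:
(x ⊛ y)[0] = -3
(x ⊛ y)[1] = -1
(x ⊛ y)[2] = -1
(x ⊛ y)[3] = -1
(x ⊛ y)[4] = -1

x ⊛ y = [-3, -1, -1, -1, -1]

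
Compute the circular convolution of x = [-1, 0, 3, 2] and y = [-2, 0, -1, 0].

(x ⊛ y)[n] = Σ(m=0 to 3) x[m] · y[(n-m) mod 4]

Computing each output sample:
(x ⊛ y)[0] = -1
(x ⊛ y)[1] = -2
(x ⊛ y)[2] = -5
(x ⊛ y)[3] = -4

x ⊛ y = [-1, -2, -5, -4]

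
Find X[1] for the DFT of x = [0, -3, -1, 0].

X[1] = Σ(n=0 to 3) x[n] · ω_4^(1n) where ω_4 = e^(-2πi/4)
= (0)·ω_4^0 + (-3)·ω_4^1 + (-1)·ω_4^2 + (0)·ω_4^3

X[1] = 1+3i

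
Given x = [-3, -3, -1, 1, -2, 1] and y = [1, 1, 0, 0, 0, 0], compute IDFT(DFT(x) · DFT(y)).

(x ⊛ y)[n] = Σ(m=0 to 5) x[m] · y[(n-m) mod 6]

Computing each output sample:
(x ⊛ y)[0] = -2
(x ⊛ y)[1] = -6
(x ⊛ y)[2] = -4
(x ⊛ y)[3] = 0
(x ⊛ y)[4] = -1
(x ⊛ y)[5] = -1

x ⊛ y = [-2, -6, -4, 0, -1, -1]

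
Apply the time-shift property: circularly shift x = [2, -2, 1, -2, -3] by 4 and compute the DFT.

Time shift by 4: X_shifted[k] = ω_5^(4k) · X[k]
Shifted x = [-2, 1, -2, -3, 2]

DFT(x[n-4]) = [-4, 2.9721+0.3633i, -5.9721+1.5388i, -5.9721-1.5388i, 2.9721-0.3633i]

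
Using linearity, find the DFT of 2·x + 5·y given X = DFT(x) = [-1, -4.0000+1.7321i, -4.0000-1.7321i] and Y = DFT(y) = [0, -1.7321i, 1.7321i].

By linearity: DFT(2x + 5y) = 2·DFT(x) + 5·DFT(y)
= 2·[-1, -4.0000+1.7321i, -4.0000-1.7321i] + 5·[0, -1.7321i, 1.7321i]

Computing element-wise:
Z[0] = 2·(-1) + 5·(0) = -2
Z[1] = 2·(-4.0000+1.7321i) + 5·(-1.7321i) = -8.0000-5.1963i
Z[2] = 2·(-4.0000-1.7321i) + 5·(1.7321i) = -8.0000+5.1963i

DFT(2x + 5y) = 2·X + 5·Y = [-2, -8.0000-5.1963i, -8.0000+5.1963i]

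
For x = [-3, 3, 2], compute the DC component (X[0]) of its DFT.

X[0] = Σ(n=0 to 2) x[n] · ω_3^0 = Σ x[n]
= (-3) + (3) + (2)

X[0] = 2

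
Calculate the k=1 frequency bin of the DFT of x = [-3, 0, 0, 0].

X[1] = Σ(n=0 to 3) x[n] · ω_4^(1n) where ω_4 = e^(-2πi/4)
= (-3)·ω_4^0 + (0)·ω_4^1 + (0)·ω_4^2 + (0)·ω_4^3

X[1] = -3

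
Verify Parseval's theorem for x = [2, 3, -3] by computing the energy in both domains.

Time domain:
Σ|x[n]|² = |2|² + |3|² + |-3|² = 22.0000

Frequency domain:
(1/3)Σ|X[k]|² = (1/3)(|2|² + |2.0000-5.1962i|² + |2.0000+5.1962i|²) = (1/3)·66.0000 = 22.0000

Both sides agree, confirming Parseval's theorem.

Σ|x[n]|² = (1/N)Σ|X[k]|² = 22.0000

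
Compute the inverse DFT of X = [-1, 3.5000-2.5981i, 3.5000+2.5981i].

x[n] = (1/3) Σ(k=0 to 2) X[k] · e^(2πikn/3)

Computing each x[n]:
x[0] = 2
x[1] = 0
x[2] = -3

x = [2, 0, -3]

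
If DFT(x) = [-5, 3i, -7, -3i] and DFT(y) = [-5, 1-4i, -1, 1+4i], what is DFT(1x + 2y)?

By linearity: DFT(1x + 2y) = 1·DFT(x) + 2·DFT(y)
= 1·[-5, 3i, -7, -3i] + 2·[-5, 1-4i, -1, 1+4i]

Computing element-wise:
Z[0] = 1·(-5) + 2·(-5) = -15
Z[1] = 1·(3i) + 2·(1-4i) = 2-5i
Z[2] = 1·(-7) + 2·(-1) = -9
Z[3] = 1·(-3i) + 2·(1+4i) = 2+5i

DFT(1x + 2y) = 1·X + 2·Y = [-15, 2-5i, -9, 2+5i]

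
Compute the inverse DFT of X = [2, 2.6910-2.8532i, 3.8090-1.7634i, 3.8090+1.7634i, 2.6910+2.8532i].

x[n] = (1/5) Σ(k=0 to 4) X[k] · e^(2πikn/5)

Computing each x[n]:
x[0] = 3
x[1] = 1
x[2] = 0
x[3] = 0
x[4] = -2

x = [3, 1, 0, 0, -2]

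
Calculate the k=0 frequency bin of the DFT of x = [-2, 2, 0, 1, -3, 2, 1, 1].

X[0] = Σ(n=0 to 7) x[n] · ω_8^0 = Σ x[n]
= (-2) + (2) + (0) + (1) + (-3) + (2) + (1) + (1)

X[0] = 2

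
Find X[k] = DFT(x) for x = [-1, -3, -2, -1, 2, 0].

X[k] = Σ(n=0 to 5) x[n] · ω_6^(nk)
where ω_6 = e^(-2πi/6)

Computing each X[k]:
X[0] = -5
X[1] = -1.5000+6.0622i
X[2] = -0.5000-0.8660i
X[3] = 3
X[4] = -0.5000+0.8660i
X[5] = -1.5000-6.0622i

X = [-5, -1.5000+6.0622i, -0.5000-0.8660i, 3, -0.5000+0.8660i, -1.5000-6.0622i]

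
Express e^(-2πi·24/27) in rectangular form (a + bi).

ω_27^24 = e^(-2πi·24/27)
= cos(-2π·24/27) + i·sin(-2π·24/27)
= cos(-48π/27) + i·sin(-48π/27)

ω_27^24 = cos(-48π/27) + i·sin(-48π/27) = 0.7660+0.6428i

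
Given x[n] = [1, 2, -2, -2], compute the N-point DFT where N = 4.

X[k] = Σ(n=0 to 3) x[n] · ω_4^(nk)
where ω_4 = e^(-2πi/4)

Computing each X[k]:
X[0] = -1
X[1] = 3-4i
X[2] = -1
X[3] = 3+4i

X = [-1, 3-4i, -1, 3+4i]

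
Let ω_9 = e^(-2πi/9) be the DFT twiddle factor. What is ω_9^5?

ω_9^5 = e^(-2πi·5/9)
= cos(-2π·5/9) + i·sin(-2π·5/9)
= cos(-10π/9) + i·sin(-10π/9)

ω_9^5 = cos(-10π/9) + i·sin(-10π/9) = -0.9397+0.3420i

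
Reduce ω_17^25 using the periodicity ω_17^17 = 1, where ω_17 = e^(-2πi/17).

Since ω_17^17 = 1, powers reduce modulo 17.
25 mod 17 = 8
So ω_17^25 = ω_17^8 = e^(-2πi·8/17)

ω_17^25 = ω_17^8 = -0.9830-0.1837i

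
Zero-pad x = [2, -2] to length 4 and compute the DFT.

Original 2-point DFT: [0, 4]
Zero-padded 4-point DFT provides frequency interpolation.

DFT_4([x, 0, ...]) = [0, 2+2i, 4, 2-2i]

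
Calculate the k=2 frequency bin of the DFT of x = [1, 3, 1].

X[2] = Σ(n=0 to 2) x[n] · ω_3^(2n) where ω_3 = e^(-2πi/3)
= (1)·ω_3^0 + (3)·ω_3^2 + (1)·ω_3^4

X[2] = -1.0000+1.7321i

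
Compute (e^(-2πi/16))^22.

Since ω_16^16 = 1, powers reduce modulo 16.
22 mod 16 = 6
So ω_16^22 = ω_16^6 = e^(-2πi·6/16)

ω_16^22 = ω_16^6 = -0.7071-0.7071i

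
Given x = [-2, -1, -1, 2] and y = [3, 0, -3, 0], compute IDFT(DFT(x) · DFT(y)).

(x ⊛ y)[n] = Σ(m=0 to 3) x[m] · y[(n-m) mod 4]

Computing each output sample:
(x ⊛ y)[0] = -3
(x ⊛ y)[1] = -9
(x ⊛ y)[2] = 3
(x ⊛ y)[3] = 9

x ⊛ y = [-3, -9, 3, 9]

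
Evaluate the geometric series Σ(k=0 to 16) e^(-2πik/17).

Sum of all nth roots of unity equals 0 for n > 1 (geometric series with r ≠ 1).

0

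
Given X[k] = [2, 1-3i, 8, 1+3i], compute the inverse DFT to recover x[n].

x[n] = (1/4) Σ(k=0 to 3) X[k] · e^(2πikn/4)

Computing each x[n]:
x[0] = 3
x[1] = 0
x[2] = 2
x[3] = -3

x = [3, 0, 2, -3]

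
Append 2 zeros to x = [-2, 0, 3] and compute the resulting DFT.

Original 3-point DFT: [1, -3.5000+2.5981i, -3.5000-2.5981i]
Zero-padded 5-point DFT provides frequency interpolation.

DFT_5([x, 0, ...]) = [1, -4.4271-1.7634i, -1.0729+2.8532i, -1.0729-2.8532i, -4.4271+1.7634i]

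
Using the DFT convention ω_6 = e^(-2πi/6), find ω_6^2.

ω_6^2 = e^(-2πi·2/6)
= cos(-2π·2/6) + i·sin(-2π·2/6)
= cos(-4π/6) + i·sin(-4π/6)

ω_6^2 = cos(-4π/6) + i·sin(-4π/6) = -0.5000-0.8660i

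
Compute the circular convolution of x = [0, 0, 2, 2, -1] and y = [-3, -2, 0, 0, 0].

(x ⊛ y)[n] = Σ(m=0 to 4) x[m] · y[(n-m) mod 5]

Computing each output sample:
(x ⊛ y)[0] = 2
(x ⊛ y)[1] = 0
(x ⊛ y)[2] = -6
(x ⊛ y)[3] = -10
(x ⊛ y)[4] = -1

x ⊛ y = [2, 0, -6, -10, -1]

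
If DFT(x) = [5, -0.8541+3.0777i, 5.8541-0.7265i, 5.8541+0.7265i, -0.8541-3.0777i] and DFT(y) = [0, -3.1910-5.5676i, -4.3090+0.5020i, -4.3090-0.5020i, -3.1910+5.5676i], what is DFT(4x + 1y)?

By linearity: DFT(4x + 1y) = 4·DFT(x) + 1·DFT(y)
= 4·[5, -0.8541+3.0777i, 5.8541-0.7265i, 5.8541+0.7265i, -0.8541-3.0777i] + 1·[0, -3.1910-5.5676i, -4.3090+0.5020i, -4.3090-0.5020i, -3.1910+5.5676i]

Computing element-wise:
Z[0] = 4·(5) + 1·(0) = 20
Z[1] = 4·(-0.8541+3.0777i) + 1·(-3.1910-5.5676i) = -6.6074+6.7432i
Z[2] = 4·(5.8541-0.7265i) + 1·(-4.3090+0.5020i) = 19.1074-2.4040i
Z[3] = 4·(5.8541+0.7265i) + 1·(-4.3090-0.5020i) = 19.1074+2.4040i
Z[4] = 4·(-0.8541-3.0777i) + 1·(-3.1910+5.5676i) = -6.6074-6.7432i

DFT(4x + 1y) = 4·X + 1·Y = [20, -6.6074+6.7432i, 19.1074-2.4040i, 19.1074+2.4040i, -6.6074-6.7432i]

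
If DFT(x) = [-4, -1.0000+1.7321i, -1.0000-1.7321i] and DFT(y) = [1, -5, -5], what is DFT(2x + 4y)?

By linearity: DFT(2x + 4y) = 2·DFT(x) + 4·DFT(y)
= 2·[-4, -1.0000+1.7321i, -1.0000-1.7321i] + 4·[1, -5, -5]

Computing element-wise:
Z[0] = 2·(-4) + 4·(1) = -4
Z[1] = 2·(-1.0000+1.7321i) + 4·(-5) = -22.0000+3.4642i
Z[2] = 2·(-1.0000-1.7321i) + 4·(-5) = -22.0000-3.4642i

DFT(2x + 4y) = 2·X + 4·Y = [-4, -22.0000+3.4642i, -22.0000-3.4642i]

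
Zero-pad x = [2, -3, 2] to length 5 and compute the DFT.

Original 3-point DFT: [1, 2.5000+4.3301i, 2.5000-4.3301i]
Zero-padded 5-point DFT provides frequency interpolation.

DFT_5([x, 0, ...]) = [1, -0.5451+1.6776i, 5.0451+3.6655i, 5.0451-3.6655i, -0.5451-1.6776i]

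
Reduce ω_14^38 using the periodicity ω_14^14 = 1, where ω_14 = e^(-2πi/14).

Since ω_14^14 = 1, powers reduce modulo 14.
38 mod 14 = 10
So ω_14^38 = ω_14^10 = e^(-2πi·10/14)

ω_14^38 = ω_14^10 = -0.2225+0.9749i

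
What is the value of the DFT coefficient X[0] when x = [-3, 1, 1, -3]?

X[0] = Σ(n=0 to 3) x[n] · ω_4^0 = Σ x[n]
= (-3) + (1) + (1) + (-3)

X[0] = -4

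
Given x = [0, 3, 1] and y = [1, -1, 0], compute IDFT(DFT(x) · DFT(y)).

(x ⊛ y)[n] = Σ(m=0 to 2) x[m] · y[(n-m) mod 3]

Computing each output sample:
(x ⊛ y)[0] = -1
(x ⊛ y)[1] = 3
(x ⊛ y)[2] = -2

x ⊛ y = [-1, 3, -2]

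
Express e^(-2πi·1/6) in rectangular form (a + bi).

ω_6^1 = e^(-2πi·1/6)
= cos(-2π·1/6) + i·sin(-2π·1/6)
= cos(-2π/6) + i·sin(-2π/6)

ω_6^1 = cos(-2π/6) + i·sin(-2π/6) = 0.5000-0.8660i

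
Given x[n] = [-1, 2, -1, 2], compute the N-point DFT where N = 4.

X[k] = Σ(n=0 to 3) x[n] · ω_4^(nk)
where ω_4 = e^(-2πi/4)

Computing each X[k]:
X[0] = 2
X[1] = 0
X[2] = -6
X[3] = 0

X = [2, 0, -6, 0]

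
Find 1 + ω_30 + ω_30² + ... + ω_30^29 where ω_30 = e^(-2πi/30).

Sum of all nth roots of unity equals 0 for n > 1 (geometric series with r ≠ 1).

0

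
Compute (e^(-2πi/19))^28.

Since ω_19^19 = 1, powers reduce modulo 19.
28 mod 19 = 9
So ω_19^28 = ω_19^9 = e^(-2πi·9/19)

ω_19^28 = ω_19^9 = -0.9864-0.1646i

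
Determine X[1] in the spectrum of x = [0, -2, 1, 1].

X[1] = Σ(n=0 to 3) x[n] · ω_4^(1n) where ω_4 = e^(-2πi/4)
= (0)·ω_4^0 + (-2)·ω_4^1 + (1)·ω_4^2 + (1)·ω_4^3

X[1] = -1+3i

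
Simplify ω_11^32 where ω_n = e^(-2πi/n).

Since ω_11^11 = 1, powers reduce modulo 11.
32 mod 11 = 10
So ω_11^32 = ω_11^10 = e^(-2πi·10/11)

ω_11^32 = ω_11^10 = 0.8413+0.5406i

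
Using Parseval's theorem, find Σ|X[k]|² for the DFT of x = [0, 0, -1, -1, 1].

Parseval: Σ|x[n]|² = (1/N)Σ|X[k]|², so Σ|X[k]|² = N·Σ|x[n]|² = 5·3.0000

Σ|X[k]|² = N·Σ|x[n]|² = 5·3.0000 = 15.0000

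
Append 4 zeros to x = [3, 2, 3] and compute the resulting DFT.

Original 3-point DFT: [8, 0.5000+0.8660i, 0.5000-0.8660i]
Zero-padded 7-point DFT provides frequency interpolation.

DFT_7([x, 0, ...]) = [8, 3.5794-4.4884i, -0.1479-0.6482i, 3.0685+1.4777i, 3.0685-1.4777i, -0.1479+0.6482i, 3.5794+4.4884i]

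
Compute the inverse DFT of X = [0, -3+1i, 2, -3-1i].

x[n] = (1/4) Σ(k=0 to 3) X[k] · e^(2πikn/4)

Computing each x[n]:
x[0] = -1
x[1] = -1
x[2] = 2
x[3] = 0

x = [-1, -1, 2, 0]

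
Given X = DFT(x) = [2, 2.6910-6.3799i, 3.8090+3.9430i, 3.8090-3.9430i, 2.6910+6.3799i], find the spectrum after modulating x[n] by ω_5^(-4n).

Modulation property: DFT(ω_5^(-4n)·x[n]) = X[(k-4) mod 5], so circularly shift X by 4 positions.

X[k-4] = [2.6910-6.3799i, 3.8090+3.9430i, 3.8090-3.9430i, 2.6910+6.3799i, 2]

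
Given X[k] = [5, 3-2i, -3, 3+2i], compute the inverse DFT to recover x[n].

x[n] = (1/4) Σ(k=0 to 3) X[k] · e^(2πikn/4)

Computing each x[n]:
x[0] = 2
x[1] = 3
x[2] = -1
x[3] = 1

x = [2, 3, -1, 1]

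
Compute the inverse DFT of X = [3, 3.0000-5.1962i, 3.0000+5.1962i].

x[n] = (1/3) Σ(k=0 to 2) X[k] · e^(2πikn/3)

Computing each x[n]:
x[0] = 3
x[1] = 3
x[2] = -3

x = [3, 3, -3]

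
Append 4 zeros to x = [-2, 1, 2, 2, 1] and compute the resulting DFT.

Original 5-point DFT: [4, -4.6180, -2.3820, -2.3820, -4.6180]
Zero-padded 9-point DFT provides frequency interpolation.

DFT_9([x, 0, ...]) = [4, -2.8264-4.6865i, -3.9397+0.7060i, -2, -2.2340+0.1963i, -2.2340-0.1963i, -2, -3.9397-0.7060i, -2.8264+4.6865i]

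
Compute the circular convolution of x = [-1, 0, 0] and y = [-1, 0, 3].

(x ⊛ y)[n] = Σ(m=0 to 2) x[m] · y[(n-m) mod 3]

Computing each output sample:
(x ⊛ y)[0] = 1
(x ⊛ y)[1] = 0
(x ⊛ y)[2] = -3

x ⊛ y = [1, 0, -3]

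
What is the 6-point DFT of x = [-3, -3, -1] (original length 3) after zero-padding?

Original 3-point DFT: [-7, -1.0000+1.7321i, -1.0000-1.7321i]
Zero-padded 6-point DFT provides frequency interpolation.

DFT_6([x, 0, ...]) = [-7, -4.0000+3.4641i, -1.0000+1.7321i, -1, -1.0000-1.7321i, -4.0000-3.4641i]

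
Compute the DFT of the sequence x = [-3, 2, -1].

X[k] = Σ(n=0 to 2) x[n] · ω_3^(nk)
where ω_3 = e^(-2πi/3)

Computing each X[k]:
X[0] = -2
X[1] = -3.5000-2.5981i
X[2] = -3.5000+2.5981i

X = [-2, -3.5000-2.5981i, -3.5000+2.5981i]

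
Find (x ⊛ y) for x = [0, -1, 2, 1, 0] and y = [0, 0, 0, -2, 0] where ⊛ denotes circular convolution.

(x ⊛ y)[n] = Σ(m=0 to 4) x[m] · y[(n-m) mod 5]

Computing each output sample:
(x ⊛ y)[0] = -4
(x ⊛ y)[1] = -2
(x ⊛ y)[2] = 0
(x ⊛ y)[3] = 0
(x ⊛ y)[4] = 2

x ⊛ y = [-4, -2, 0, 0, 2]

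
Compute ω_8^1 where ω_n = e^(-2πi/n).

ω_8^1 = e^(-2πi·1/8)
= cos(-2π·1/8) + i·sin(-2π·1/8)
= cos(-2π/8) + i·sin(-2π/8)

ω_8^1 = cos(-2π/8) + i·sin(-2π/8) = 0.7071-0.7071i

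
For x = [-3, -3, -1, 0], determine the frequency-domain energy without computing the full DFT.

Parseval: Σ|x[n]|² = (1/N)Σ|X[k]|², so Σ|X[k]|² = N·Σ|x[n]|² = 4·19.0000

Σ|X[k]|² = N·Σ|x[n]|² = 4·19.0000 = 76.0000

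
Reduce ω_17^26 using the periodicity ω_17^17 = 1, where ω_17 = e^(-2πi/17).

Since ω_17^17 = 1, powers reduce modulo 17.
26 mod 17 = 9
So ω_17^26 = ω_17^9 = e^(-2πi·9/17)

ω_17^26 = ω_17^9 = -0.9830+0.1837i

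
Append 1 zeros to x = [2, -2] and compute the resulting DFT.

Original 2-point DFT: [0, 4]
Zero-padded 3-point DFT provides frequency interpolation.

DFT_3([x, 0, ...]) = [0, 3.0000+1.7321i, 3.0000-1.7321i]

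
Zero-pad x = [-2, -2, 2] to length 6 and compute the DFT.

Original 3-point DFT: [-2, -2.0000+3.4641i, -2.0000-3.4641i]
Zero-padded 6-point DFT provides frequency interpolation.

DFT_6([x, 0, ...]) = [-2, -4, -2.0000+3.4641i, 2, -2.0000-3.4641i, -4]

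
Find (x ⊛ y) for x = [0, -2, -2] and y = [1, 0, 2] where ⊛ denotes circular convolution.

(x ⊛ y)[n] = Σ(m=0 to 2) x[m] · y[(n-m) mod 3]

Computing each output sample:
(x ⊛ y)[0] = -4
(x ⊛ y)[1] = -6
(x ⊛ y)[2] = -2

x ⊛ y = [-4, -6, -2]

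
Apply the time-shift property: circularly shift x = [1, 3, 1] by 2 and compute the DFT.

Time shift by 2: X_shifted[k] = ω_3^(2k) · X[k]
Shifted x = [3, 1, 1]

DFT(x[n-2]) = [5, 2, 2]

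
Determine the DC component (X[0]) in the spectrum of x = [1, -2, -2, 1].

X[0] = Σ(n=0 to 3) x[n] · ω_4^0 = Σ x[n]
= (1) + (-2) + (-2) + (1)

X[0] = -2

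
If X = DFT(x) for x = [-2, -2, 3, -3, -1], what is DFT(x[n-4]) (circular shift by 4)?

Time shift by 4: X_shifted[k] = ω_5^(4k) · X[k]
Shifted x = [-2, 3, -3, -1, -2]

DFT(x[n-4]) = [-5, 1.5451-3.5797i, -4.0451-4.8410i, -4.0451+4.8410i, 1.5451+3.5797i]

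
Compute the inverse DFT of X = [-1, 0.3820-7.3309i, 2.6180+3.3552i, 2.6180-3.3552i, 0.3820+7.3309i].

x[n] = (1/5) Σ(k=0 to 4) X[k] · e^(2πikn/5)

Computing each x[n]:
x[0] = 1
x[1] = 1
x[2] = 3
x[3] = -3
x[4] = -3

x = [1, 1, 3, -3, -3]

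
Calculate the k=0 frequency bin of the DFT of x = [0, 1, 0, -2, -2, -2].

X[0] = Σ(n=0 to 5) x[n] · ω_6^0 = Σ x[n]
= (0) + (1) + (0) + (-2) + (-2) + (-2)

X[0] = -5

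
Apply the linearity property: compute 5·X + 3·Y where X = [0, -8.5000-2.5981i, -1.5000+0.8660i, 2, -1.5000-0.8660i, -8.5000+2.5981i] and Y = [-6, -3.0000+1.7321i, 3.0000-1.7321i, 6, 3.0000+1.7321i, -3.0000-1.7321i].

By linearity: DFT(5x + 3y) = 5·DFT(x) + 3·DFT(y)
= 5·[0, -8.5000-2.5981i, -1.5000+0.8660i, 2, -1.5000-0.8660i, -8.5000+2.5981i] + 3·[-6, -3.0000+1.7321i, 3.0000-1.7321i, 6, 3.0000+1.7321i, -3.0000-1.7321i]

Computing element-wise:
Z[0] = 5·(0) + 3·(-6) = -18
Z[1] = 5·(-8.5000-2.5981i) + 3·(-3.0000+1.7321i) = -51.5000-7.7942i
Z[2] = 5·(-1.5000+0.8660i) + 3·(3.0000-1.7321i) = 1.5000-0.8663i
Z[3] = 5·(2) + 3·(6) = 28
Z[4] = 5·(-1.5000-0.8660i) + 3·(3.0000+1.7321i) = 1.5000+0.8663i
Z[5] = 5·(-8.5000+2.5981i) + 3·(-3.0000-1.7321i) = -51.5000+7.7942i

DFT(5x + 3y) = 5·X + 3·Y = [-18, -51.5000-7.7942i, 1.5000-0.8663i, 28, 1.5000+0.8663i, -51.5000+7.7942i]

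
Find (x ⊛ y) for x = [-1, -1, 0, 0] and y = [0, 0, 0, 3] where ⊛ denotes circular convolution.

(x ⊛ y)[n] = Σ(m=0 to 3) x[m] · y[(n-m) mod 4]

Computing each output sample:
(x ⊛ y)[0] = -3
(x ⊛ y)[1] = 0
(x ⊛ y)[2] = 0
(x ⊛ y)[3] = -3

x ⊛ y = [-3, 0, 0, -3]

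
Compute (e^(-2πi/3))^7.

Since ω_3^3 = 1, powers reduce modulo 3.
7 mod 3 = 1
So ω_3^7 = ω_3^1 = e^(-2πi·1/3)

ω_3^7 = ω_3^1 = -0.5000-0.8660i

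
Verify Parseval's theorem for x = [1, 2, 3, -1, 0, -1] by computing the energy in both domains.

Time domain:
Σ|x[n]|² = |1|² + |2|² + |3|² + |-1|² + |0|² + |-1|² = 16.0000

Frequency domain:
(1/6)Σ|X[k]|² = (1/6)(|4|² + |1.0000-5.1962i|² + |-2|² + |4|² + |-2|² + |1.0000+5.1962i|²) = (1/6)·96.0000 = 16.0000

Both sides agree, confirming Parseval's theorem.

Σ|x[n]|² = (1/N)Σ|X[k]|² = 16.0000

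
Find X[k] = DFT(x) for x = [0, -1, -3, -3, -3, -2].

X[k] = Σ(n=0 to 5) x[n] · ω_6^(nk)
where ω_6 = e^(-2πi/6)

Computing each X[k]:
X[0] = -12
X[1] = 4.5000-0.8660i
X[2] = 1.5000-0.8660i
X[3] = 0
X[4] = 1.5000+0.8660i
X[5] = 4.5000+0.8660i

X = [-12, 4.5000-0.8660i, 1.5000-0.8660i, 0, 1.5000+0.8660i, 4.5000+0.8660i]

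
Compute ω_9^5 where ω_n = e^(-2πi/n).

ω_9^5 = e^(-2πi·5/9)
= cos(-2π·5/9) + i·sin(-2π·5/9)
= cos(-10π/9) + i·sin(-10π/9)

ω_9^5 = cos(-10π/9) + i·sin(-10π/9) = -0.9397+0.3420i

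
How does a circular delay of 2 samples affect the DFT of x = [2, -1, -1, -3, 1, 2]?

Time shift by 2: X_shifted[k] = ω_6^(2k) · X[k]
Shifted x = [1, 2, 2, -1, -1, -3]

DFT(x[n-2]) = [0, 1.0000-6.9282i, -1.7321i, 4, 1.7321i, 1.0000+6.9282i]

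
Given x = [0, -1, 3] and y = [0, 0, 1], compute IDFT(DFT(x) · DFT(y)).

(x ⊛ y)[n] = Σ(m=0 to 2) x[m] · y[(n-m) mod 3]

Computing each output sample:
(x ⊛ y)[0] = -1
(x ⊛ y)[1] = 3
(x ⊛ y)[2] = 0

x ⊛ y = [-1, 3, 0]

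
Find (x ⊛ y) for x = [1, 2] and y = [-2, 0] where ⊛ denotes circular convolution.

(x ⊛ y)[n] = Σ(m=0 to 1) x[m] · y[(n-m) mod 2]

Computing each output sample:
(x ⊛ y)[0] = -2
(x ⊛ y)[1] = -4

x ⊛ y = [-2, -4]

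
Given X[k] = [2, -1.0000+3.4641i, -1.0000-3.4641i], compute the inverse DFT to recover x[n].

x[n] = (1/3) Σ(k=0 to 2) X[k] · e^(2πikn/3)

Computing each x[n]:
x[0] = 0
x[1] = -1
x[2] = 3

x = [0, -1, 3]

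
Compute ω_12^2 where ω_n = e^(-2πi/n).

ω_12^2 = e^(-2πi·2/12)
= cos(-2π·2/12) + i·sin(-2π·2/12)
= cos(-4π/12) + i·sin(-4π/12)

ω_12^2 = cos(-4π/12) + i·sin(-4π/12) = 0.5000-0.8660i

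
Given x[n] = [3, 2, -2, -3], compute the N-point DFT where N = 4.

X[k] = Σ(n=0 to 3) x[n] · ω_4^(nk)
where ω_4 = e^(-2πi/4)

Computing each X[k]:
X[0] = 0
X[1] = 5-5i
X[2] = 2
X[3] = 5+5i

X = [0, 5-5i, 2, 5+5i]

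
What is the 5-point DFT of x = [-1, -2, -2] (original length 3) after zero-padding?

Original 3-point DFT: [-5, 1, 1]
Zero-padded 5-point DFT provides frequency interpolation.

DFT_5([x, 0, ...]) = [-5, 3.0777i, -0.7265i, 0.7265i, -3.0777i]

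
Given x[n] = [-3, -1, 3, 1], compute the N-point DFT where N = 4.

X[k] = Σ(n=0 to 3) x[n] · ω_4^(nk)
where ω_4 = e^(-2πi/4)

Computing each X[k]:
X[0] = 0
X[1] = -6+2i
X[2] = 0
X[3] = -6-2i

X = [0, -6+2i, 0, -6-2i]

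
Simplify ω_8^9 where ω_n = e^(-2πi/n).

Since ω_8^8 = 1, powers reduce modulo 8.
9 mod 8 = 1
So ω_8^9 = ω_8^1 = e^(-2πi·1/8)

ω_8^9 = ω_8^1 = 0.7071-0.7071i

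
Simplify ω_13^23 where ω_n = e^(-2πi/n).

Since ω_13^13 = 1, powers reduce modulo 13.
23 mod 13 = 10
So ω_13^23 = ω_13^10 = e^(-2πi·10/13)

ω_13^23 = ω_13^10 = 0.1205+0.9927i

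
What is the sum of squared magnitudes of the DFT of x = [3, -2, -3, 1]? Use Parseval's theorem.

Parseval: Σ|x[n]|² = (1/N)Σ|X[k]|², so Σ|X[k]|² = N·Σ|x[n]|² = 4·23.0000

Σ|X[k]|² = N·Σ|x[n]|² = 4·23.0000 = 92.0000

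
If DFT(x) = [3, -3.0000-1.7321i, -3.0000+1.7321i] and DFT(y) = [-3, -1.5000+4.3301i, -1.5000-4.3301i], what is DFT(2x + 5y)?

By linearity: DFT(2x + 5y) = 2·DFT(x) + 5·DFT(y)
= 2·[3, -3.0000-1.7321i, -3.0000+1.7321i] + 5·[-3, -1.5000+4.3301i, -1.5000-4.3301i]

Computing element-wise:
Z[0] = 2·(3) + 5·(-3) = -9
Z[1] = 2·(-3.0000-1.7321i) + 5·(-1.5000+4.3301i) = -13.5000+18.1863i
Z[2] = 2·(-3.0000+1.7321i) + 5·(-1.5000-4.3301i) = -13.5000-18.1863i

DFT(2x + 5y) = 2·X + 5·Y = [-9, -13.5000+18.1863i, -13.5000-18.1863i]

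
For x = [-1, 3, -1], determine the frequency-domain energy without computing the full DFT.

Parseval: Σ|x[n]|² = (1/N)Σ|X[k]|², so Σ|X[k]|² = N·Σ|x[n]|² = 3·11.0000

Σ|X[k]|² = N·Σ|x[n]|² = 3·11.0000 = 33.0000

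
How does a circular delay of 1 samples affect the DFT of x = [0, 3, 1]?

Time shift by 1: X_shifted[k] = ω_3^(1k) · X[k]
Shifted x = [1, 0, 3]

DFT(x[n-1]) = [4, -0.5000+2.5981i, -0.5000-2.5981i]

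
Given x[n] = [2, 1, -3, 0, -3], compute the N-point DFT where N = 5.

X[k] = Σ(n=0 to 4) x[n] · ω_5^(nk)
where ω_5 = e^(-2πi/5)

Computing each X[k]:
X[0] = -3
X[1] = 3.8090-2.0409i
X[2] = 2.6910-5.2043i
X[3] = 2.6910+5.2043i
X[4] = 3.8090+2.0409i

X = [-3, 3.8090-2.0409i, 2.6910-5.2043i, 2.6910+5.2043i, 3.8090+2.0409i]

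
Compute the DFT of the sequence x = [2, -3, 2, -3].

X[k] = Σ(n=0 to 3) x[n] · ω_4^(nk)
where ω_4 = e^(-2πi/4)

Computing each X[k]:
X[0] = -2
X[1] = 0
X[2] = 10
X[3] = 0

X = [-2, 0, 10, 0]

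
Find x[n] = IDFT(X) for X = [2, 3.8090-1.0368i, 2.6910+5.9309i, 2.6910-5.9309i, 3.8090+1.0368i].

x[n] = (1/5) Σ(k=0 to 4) X[k] · e^(2πikn/5)

Computing each x[n]:
x[0] = 3
x[1] = -1
x[2] = 2
x[3] = -3
x[4] = 1

x = [3, -1, 2, -3, 1]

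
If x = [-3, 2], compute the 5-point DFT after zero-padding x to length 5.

Original 2-point DFT: [-1, -5]
Zero-padded 5-point DFT provides frequency interpolation.

DFT_5([x, 0, ...]) = [-1, -2.3820-1.9021i, -4.6180-1.1756i, -4.6180+1.1756i, -2.3820+1.9021i]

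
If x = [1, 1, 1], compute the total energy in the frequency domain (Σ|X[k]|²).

Parseval: Σ|x[n]|² = (1/N)Σ|X[k]|², so Σ|X[k]|² = N·Σ|x[n]|² = 3·3.0000

Σ|X[k]|² = N·Σ|x[n]|² = 3·3.0000 = 9.0000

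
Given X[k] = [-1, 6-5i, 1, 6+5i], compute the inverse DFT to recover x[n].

x[n] = (1/4) Σ(k=0 to 3) X[k] · e^(2πikn/4)

Computing each x[n]:
x[0] = 3
x[1] = 2
x[2] = -3
x[3] = -3

x = [3, 2, -3, -3]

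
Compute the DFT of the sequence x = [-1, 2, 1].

X[k] = Σ(n=0 to 2) x[n] · ω_3^(nk)
where ω_3 = e^(-2πi/3)

Computing each X[k]:
X[0] = 2
X[1] = -2.5000-0.8660i
X[2] = -2.5000+0.8660i

X = [2, -2.5000-0.8660i, -2.5000+0.8660i]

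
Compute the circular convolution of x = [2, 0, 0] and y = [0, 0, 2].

(x ⊛ y)[n] = Σ(m=0 to 2) x[m] · y[(n-m) mod 3]

Computing each output sample:
(x ⊛ y)[0] = 0
(x ⊛ y)[1] = 0
(x ⊛ y)[2] = 4

x ⊛ y = [0, 0, 4]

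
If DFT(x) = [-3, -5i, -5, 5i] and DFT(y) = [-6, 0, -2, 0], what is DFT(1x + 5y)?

By linearity: DFT(1x + 5y) = 1·DFT(x) + 5·DFT(y)
= 1·[-3, -5i, -5, 5i] + 5·[-6, 0, -2, 0]

Computing element-wise:
Z[0] = 1·(-3) + 5·(-6) = -33
Z[1] = 1·(-5i) + 5·(0) = -5i
Z[2] = 1·(-5) + 5·(-2) = -15
Z[3] = 1·(5i) + 5·(0) = 5i

DFT(1x + 5y) = 1·X + 5·Y = [-33, -5i, -15, 5i]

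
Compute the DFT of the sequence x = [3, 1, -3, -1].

X[k] = Σ(n=0 to 3) x[n] · ω_4^(nk)
where ω_4 = e^(-2πi/4)

Computing each X[k]:
X[0] = 0
X[1] = 6-2i
X[2] = 0
X[3] = 6+2i

X = [0, 6-2i, 0, 6+2i]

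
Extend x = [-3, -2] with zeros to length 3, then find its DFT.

Original 2-point DFT: [-5, -1]
Zero-padded 3-point DFT provides frequency interpolation.

DFT_3([x, 0, ...]) = [-5, -2.0000+1.7321i, -2.0000-1.7321i]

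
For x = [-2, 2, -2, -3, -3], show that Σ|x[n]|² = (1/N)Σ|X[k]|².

Time domain:
Σ|x[n]|² = |-2|² + |2|² + |-2|² + |-3|² + |-3|² = 30.0000

Frequency domain:
(1/5)Σ|X[k]|² = (1/5)(|-8|² + |1.7361-5.3431i|² + |-2.7361-1.9879i|² + |-2.7361+1.9879i|² + |1.7361+5.3431i|²) = (1/5)·150.0000 = 30.0000

Both sides agree, confirming Parseval's theorem.

Σ|x[n]|² = (1/N)Σ|X[k]|² = 30.0000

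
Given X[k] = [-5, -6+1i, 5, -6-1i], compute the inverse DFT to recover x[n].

x[n] = (1/4) Σ(k=0 to 3) X[k] · e^(2πikn/4)

Computing each x[n]:
x[0] = -3
x[1] = -3
x[2] = 3
x[3] = -2

x = [-3, -3, 3, -2]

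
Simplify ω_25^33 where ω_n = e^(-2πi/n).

Since ω_25^25 = 1, powers reduce modulo 25.
33 mod 25 = 8
So ω_25^33 = ω_25^8 = e^(-2πi·8/25)

ω_25^33 = ω_25^8 = -0.4258-0.9048i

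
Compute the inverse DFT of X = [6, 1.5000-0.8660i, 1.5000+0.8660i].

x[n] = (1/3) Σ(k=0 to 2) X[k] · e^(2πikn/3)

Computing each x[n]:
x[0] = 3
x[1] = 2
x[2] = 1

x = [3, 2, 1]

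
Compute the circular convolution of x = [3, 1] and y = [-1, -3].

(x ⊛ y)[n] = Σ(m=0 to 1) x[m] · y[(n-m) mod 2]

Computing each output sample:
(x ⊛ y)[0] = -6
(x ⊛ y)[1] = -10

x ⊛ y = [-6, -10]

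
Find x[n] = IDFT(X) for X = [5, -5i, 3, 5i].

x[n] = (1/4) Σ(k=0 to 3) X[k] · e^(2πikn/4)

Computing each x[n]:
x[0] = 2
x[1] = 3
x[2] = 2
x[3] = -2

x = [2, 3, 2, -2]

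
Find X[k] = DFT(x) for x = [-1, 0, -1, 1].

X[k] = Σ(n=0 to 3) x[n] · ω_4^(nk)
where ω_4 = e^(-2πi/4)

Computing each X[k]:
X[0] = -1
X[1] = 1i
X[2] = -3
X[3] = -1i

X = [-1, 1i, -3, -1i]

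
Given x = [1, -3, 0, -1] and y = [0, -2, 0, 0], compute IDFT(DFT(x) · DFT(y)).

(x ⊛ y)[n] = Σ(m=0 to 3) x[m] · y[(n-m) mod 4]

Computing each output sample:
(x ⊛ y)[0] = 2
(x ⊛ y)[1] = -2
(x ⊛ y)[2] = 6
(x ⊛ y)[3] = 0

x ⊛ y = [2, -2, 6, 0]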